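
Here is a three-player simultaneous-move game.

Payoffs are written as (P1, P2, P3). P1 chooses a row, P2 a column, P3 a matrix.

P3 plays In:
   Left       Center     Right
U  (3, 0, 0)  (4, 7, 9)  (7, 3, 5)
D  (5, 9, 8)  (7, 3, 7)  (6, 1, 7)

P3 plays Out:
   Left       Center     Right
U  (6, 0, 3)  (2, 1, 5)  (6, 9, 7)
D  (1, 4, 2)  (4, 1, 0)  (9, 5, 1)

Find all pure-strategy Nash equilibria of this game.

(U, Left, In): P1 can switch to D (3 → 5). Not NE.
(U, Left, Out): P2 can switch to Center (0 → 1). Not NE.
(U, Center, In): P1 can switch to D (4 → 7). Not NE.
(U, Center, Out): P1 can switch to D (2 → 4). Not NE.
(U, Right, In): P2 can switch to Center (3 → 7). Not NE.
(U, Right, Out): P1 can switch to D (6 → 9). Not NE.
(D, Left, In): P1 gets 5, best alternative 3; P2 gets 9, best alternative 3; P3 gets 8, best alternative 2. No profitable deviation — NE.
(D, Left, Out): P1 can switch to U (1 → 6). Not NE.
(D, Center, In): P2 can switch to Left (3 → 9). Not NE.
(D, Center, Out): P2 can switch to Left (1 → 4). Not NE.
(D, Right, In): P1 can switch to U (6 → 7). Not NE.
(D, Right, Out): P3 can switch to In (1 → 7). Not NE.

Pure NE: (D, Left, In)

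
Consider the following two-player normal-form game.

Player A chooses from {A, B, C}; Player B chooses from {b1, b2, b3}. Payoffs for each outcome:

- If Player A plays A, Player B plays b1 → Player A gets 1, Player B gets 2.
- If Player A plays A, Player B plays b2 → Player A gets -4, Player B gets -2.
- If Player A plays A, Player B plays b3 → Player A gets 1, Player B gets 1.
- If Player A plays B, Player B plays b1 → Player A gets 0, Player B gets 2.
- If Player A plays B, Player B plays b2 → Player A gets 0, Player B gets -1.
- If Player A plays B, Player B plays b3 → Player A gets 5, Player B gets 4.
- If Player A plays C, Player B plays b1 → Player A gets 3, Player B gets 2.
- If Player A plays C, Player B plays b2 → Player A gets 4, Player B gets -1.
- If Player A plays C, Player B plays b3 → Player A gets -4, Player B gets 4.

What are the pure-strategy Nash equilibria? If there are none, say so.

(B, b3)

Mark each player's best response to every combination of opponents' strategies; a profile where every player is best-responding is a pure Nash equilibrium.
Player A against b1: payoffs 1, 0, 3 → best response C.
Player A against b2: payoffs -4, 0, 4 → best response C.
Player A against b3: payoffs 1, 5, -4 → best response B.
Player B against A: payoffs 2, -2, 1 → best response b1.
Player B against B: payoffs 2, -1, 4 → best response b3.
Player B against C: payoffs 2, -1, 4 → best response b3.
Mutual best responses: (B, b3).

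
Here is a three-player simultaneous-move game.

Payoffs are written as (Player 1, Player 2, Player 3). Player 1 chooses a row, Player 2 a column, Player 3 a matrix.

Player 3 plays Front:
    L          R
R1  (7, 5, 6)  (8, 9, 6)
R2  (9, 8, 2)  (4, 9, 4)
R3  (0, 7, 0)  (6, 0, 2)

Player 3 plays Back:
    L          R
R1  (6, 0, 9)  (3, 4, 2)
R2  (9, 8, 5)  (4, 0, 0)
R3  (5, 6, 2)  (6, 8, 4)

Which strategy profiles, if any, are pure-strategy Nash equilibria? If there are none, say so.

Pure-strategy Nash equilibria: (R1, R, Front) and (R2, L, Back) and (R3, R, Back)

Player 1 against (L, Front): payoffs 7, 9, 0 → best response R2.
Player 1 against (L, Back): payoffs 6, 9, 5 → best response R2.
Player 1 against (R, Front): payoffs 8, 4, 6 → best response R1.
Player 1 against (R, Back): payoffs 3, 4, 6 → best response R3.
Player 2 against (R1, Front): payoffs 5, 9 → best response R.
Player 2 against (R1, Back): payoffs 0, 4 → best response R.
Player 2 against (R2, Front): payoffs 8, 9 → best response R.
Player 2 against (R2, Back): payoffs 8, 0 → best response L.
Player 2 against (R3, Front): payoffs 7, 0 → best response L.
Player 2 against (R3, Back): payoffs 6, 8 → best response R.
Player 3 against (R1, L): payoffs 6, 9 → best response Back.
Player 3 against (R1, R): payoffs 6, 2 → best response Front.
Player 3 against (R2, L): payoffs 2, 5 → best response Back.
Player 3 against (R2, R): payoffs 4, 0 → best response Front.
Player 3 against (R3, L): payoffs 0, 2 → best response Back.
Player 3 against (R3, R): payoffs 2, 4 → best response Back.
Mutual best responses: (R1, R, Front); (R2, L, Back); (R3, R, Back).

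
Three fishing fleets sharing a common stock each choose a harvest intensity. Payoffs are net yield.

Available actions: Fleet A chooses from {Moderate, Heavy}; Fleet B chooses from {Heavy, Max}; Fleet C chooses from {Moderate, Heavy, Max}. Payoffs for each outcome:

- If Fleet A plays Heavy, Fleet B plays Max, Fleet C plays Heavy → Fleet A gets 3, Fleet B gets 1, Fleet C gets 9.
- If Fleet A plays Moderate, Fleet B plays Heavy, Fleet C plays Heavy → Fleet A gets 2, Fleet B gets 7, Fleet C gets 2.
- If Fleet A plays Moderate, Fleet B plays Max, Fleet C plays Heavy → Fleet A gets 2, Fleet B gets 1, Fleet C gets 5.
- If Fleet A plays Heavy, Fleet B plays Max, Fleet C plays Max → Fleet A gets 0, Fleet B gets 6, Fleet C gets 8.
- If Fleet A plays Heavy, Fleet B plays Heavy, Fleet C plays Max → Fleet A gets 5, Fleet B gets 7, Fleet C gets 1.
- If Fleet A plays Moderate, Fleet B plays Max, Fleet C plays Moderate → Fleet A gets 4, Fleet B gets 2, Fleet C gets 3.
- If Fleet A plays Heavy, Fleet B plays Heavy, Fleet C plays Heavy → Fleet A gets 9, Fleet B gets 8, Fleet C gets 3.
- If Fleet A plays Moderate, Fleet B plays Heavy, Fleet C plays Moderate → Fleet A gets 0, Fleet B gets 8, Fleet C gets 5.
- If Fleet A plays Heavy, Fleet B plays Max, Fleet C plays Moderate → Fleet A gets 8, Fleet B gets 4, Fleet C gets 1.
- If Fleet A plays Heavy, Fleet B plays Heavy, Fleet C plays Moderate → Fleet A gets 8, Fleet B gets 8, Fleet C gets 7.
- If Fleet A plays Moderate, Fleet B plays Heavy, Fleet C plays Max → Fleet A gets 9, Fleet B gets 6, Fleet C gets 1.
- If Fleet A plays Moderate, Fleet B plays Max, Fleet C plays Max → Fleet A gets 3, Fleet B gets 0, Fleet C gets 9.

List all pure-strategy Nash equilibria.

Pure NE: (Heavy, Heavy, Moderate)

(Moderate, Heavy, Moderate): Fleet A can switch to Heavy (0 → 8). Not NE.
(Moderate, Heavy, Heavy): Fleet A can switch to Heavy (2 → 9). Not NE.
(Moderate, Heavy, Max): Fleet C can switch to Moderate (1 → 5). Not NE.
(Moderate, Max, Moderate): Fleet A can switch to Heavy (4 → 8). Not NE.
(Moderate, Max, Heavy): Fleet A can switch to Heavy (2 → 3). Not NE.
(Moderate, Max, Max): Fleet B can switch to Heavy (0 → 6). Not NE.
(Heavy, Heavy, Moderate): Fleet A gets 8, best alternative 0; Fleet B gets 8, best alternative 4; Fleet C gets 7, best alternative 3. No profitable deviation — NE.
(Heavy, Heavy, Heavy): Fleet C can switch to Moderate (3 → 7). Not NE.
(Heavy, Heavy, Max): Fleet A can switch to Moderate (5 → 9). Not NE.
(Heavy, Max, Moderate): Fleet B can switch to Heavy (4 → 8). Not NE.
(Heavy, Max, Heavy): Fleet B can switch to Heavy (1 → 8). Not NE.
(Heavy, Max, Max): Fleet A can switch to Moderate (0 → 3). Not NE.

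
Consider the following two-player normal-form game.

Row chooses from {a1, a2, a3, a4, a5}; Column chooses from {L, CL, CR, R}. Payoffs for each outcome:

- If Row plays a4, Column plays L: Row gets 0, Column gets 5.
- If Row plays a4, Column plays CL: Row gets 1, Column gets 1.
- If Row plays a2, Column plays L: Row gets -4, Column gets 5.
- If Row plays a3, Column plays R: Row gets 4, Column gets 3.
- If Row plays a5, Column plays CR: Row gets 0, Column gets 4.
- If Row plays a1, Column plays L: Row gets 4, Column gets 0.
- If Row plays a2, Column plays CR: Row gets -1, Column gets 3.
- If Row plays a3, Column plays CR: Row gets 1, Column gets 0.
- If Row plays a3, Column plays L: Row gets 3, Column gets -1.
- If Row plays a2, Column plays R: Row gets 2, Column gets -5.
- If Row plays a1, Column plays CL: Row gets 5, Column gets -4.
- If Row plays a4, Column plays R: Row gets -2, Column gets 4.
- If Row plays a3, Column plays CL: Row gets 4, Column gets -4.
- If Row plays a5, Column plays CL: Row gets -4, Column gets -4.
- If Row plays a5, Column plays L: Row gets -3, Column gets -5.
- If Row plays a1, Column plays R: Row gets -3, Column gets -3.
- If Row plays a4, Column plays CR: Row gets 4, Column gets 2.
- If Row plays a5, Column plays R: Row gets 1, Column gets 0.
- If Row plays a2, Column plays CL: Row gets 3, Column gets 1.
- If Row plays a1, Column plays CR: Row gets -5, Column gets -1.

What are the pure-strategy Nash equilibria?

(a1, L) and (a3, R)

For each player, find the best response to each opponent profile; mutual best responses are the pure NE.
Row against L: payoffs 4, -4, 3, 0, -3 → best response a1.
Row against CL: payoffs 5, 3, 4, 1, -4 → best response a1.
Row against CR: payoffs -5, -1, 1, 4, 0 → best response a4.
Row against R: payoffs -3, 2, 4, -2, 1 → best response a3.
Column against a1: payoffs 0, -4, -1, -3 → best response L.
Column against a2: payoffs 5, 1, 3, -5 → best response L.
Column against a3: payoffs -1, -4, 0, 3 → best response R.
Column against a4: payoffs 5, 1, 2, 4 → best response L.
Column against a5: payoffs -5, -4, 4, 0 → best response CR.
Mutual best responses: (a1, L); (a3, R).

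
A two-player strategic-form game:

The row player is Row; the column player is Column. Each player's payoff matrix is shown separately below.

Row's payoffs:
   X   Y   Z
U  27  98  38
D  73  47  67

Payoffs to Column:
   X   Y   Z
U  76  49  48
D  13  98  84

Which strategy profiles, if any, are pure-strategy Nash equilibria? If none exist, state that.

For each strategy profile, look for a profitable unilateral deviation.
(U, X): Row can switch to D (27 → 73). Not NE.
(U, Y): Column can switch to X (49 → 76). Not NE.
(U, Z): Row can switch to D (38 → 67). Not NE.
(D, X): Column can switch to Y (13 → 98). Not NE.
(D, Y): Row can switch to U (47 → 98). Not NE.
(D, Z): Column can switch to Y (84 → 98). Not NE.

none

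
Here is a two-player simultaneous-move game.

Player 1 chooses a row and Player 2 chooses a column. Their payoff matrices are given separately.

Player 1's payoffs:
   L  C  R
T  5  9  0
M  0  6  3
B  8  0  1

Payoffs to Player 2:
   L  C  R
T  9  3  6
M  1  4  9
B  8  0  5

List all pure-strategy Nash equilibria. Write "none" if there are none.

Pure-strategy Nash equilibria: (M, R) and (B, L)

Player 1 against L: payoffs 5, 0, 8 → best response B.
Player 1 against C: payoffs 9, 6, 0 → best response T.
Player 1 against R: payoffs 0, 3, 1 → best response M.
Player 2 against T: payoffs 9, 3, 6 → best response L.
Player 2 against M: payoffs 1, 4, 9 → best response R.
Player 2 against B: payoffs 8, 0, 5 → best response L.
Mutual best responses: (M, R); (B, L).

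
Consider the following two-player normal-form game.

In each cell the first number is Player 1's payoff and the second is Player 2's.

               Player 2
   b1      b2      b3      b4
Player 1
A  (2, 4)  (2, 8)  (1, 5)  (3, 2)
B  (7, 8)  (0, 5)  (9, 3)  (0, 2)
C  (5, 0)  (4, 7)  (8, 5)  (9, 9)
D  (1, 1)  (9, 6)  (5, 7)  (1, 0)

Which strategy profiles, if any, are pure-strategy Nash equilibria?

(A, b1): Player 1 can switch to B (2 → 7). Not NE.
(A, b2): Player 1 can switch to C (2 → 4). Not NE.
(A, b3): Player 1 can switch to B (1 → 9). Not NE.
(A, b4): Player 1 can switch to C (3 → 9). Not NE.
(B, b1): Player 1 gets 7, best alternative 5; Player 2 gets 8, best alternative 5. No profitable deviation — NE.
(B, b2): Player 1 can switch to A (0 → 2). Not NE.
(B, b3): Player 2 can switch to b1 (3 → 8). Not NE.
(B, b4): Player 1 can switch to A (0 → 3). Not NE.
(C, b1): Player 1 can switch to B (5 → 7). Not NE.
(C, b4): Player 1 gets 9, best alternative 3; Player 2 gets 9, best alternative 7. No profitable deviation — NE.
(The remaining 6 profiles each have a profitable deviation by the same check.)

The pure Nash equilibria are (B, b1) and (C, b4).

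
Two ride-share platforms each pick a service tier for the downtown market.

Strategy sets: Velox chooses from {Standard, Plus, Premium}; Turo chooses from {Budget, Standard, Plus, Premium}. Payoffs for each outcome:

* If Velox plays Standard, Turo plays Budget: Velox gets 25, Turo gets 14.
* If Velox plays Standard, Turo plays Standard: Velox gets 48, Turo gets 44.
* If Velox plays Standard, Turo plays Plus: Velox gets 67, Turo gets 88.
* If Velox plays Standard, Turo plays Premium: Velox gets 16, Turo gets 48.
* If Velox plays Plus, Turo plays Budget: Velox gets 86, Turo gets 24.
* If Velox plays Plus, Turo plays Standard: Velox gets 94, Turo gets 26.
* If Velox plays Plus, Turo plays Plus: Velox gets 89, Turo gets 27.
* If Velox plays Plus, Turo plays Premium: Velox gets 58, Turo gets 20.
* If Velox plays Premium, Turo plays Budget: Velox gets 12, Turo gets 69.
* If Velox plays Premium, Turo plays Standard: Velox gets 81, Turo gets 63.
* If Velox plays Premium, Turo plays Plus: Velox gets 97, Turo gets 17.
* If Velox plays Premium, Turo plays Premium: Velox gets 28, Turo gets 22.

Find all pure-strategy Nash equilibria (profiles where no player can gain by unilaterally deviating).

Velox against Budget: payoffs 25, 86, 12 → best response Plus.
Velox against Standard: payoffs 48, 94, 81 → best response Plus.
Velox against Plus: payoffs 67, 89, 97 → best response Premium.
Velox against Premium: payoffs 16, 58, 28 → best response Plus.
Turo against Standard: payoffs 14, 44, 88, 48 → best response Plus.
Turo against Plus: payoffs 24, 26, 27, 20 → best response Plus.
Turo against Premium: payoffs 69, 63, 17, 22 → best response Budget.
No profile is a mutual best response for all players.

none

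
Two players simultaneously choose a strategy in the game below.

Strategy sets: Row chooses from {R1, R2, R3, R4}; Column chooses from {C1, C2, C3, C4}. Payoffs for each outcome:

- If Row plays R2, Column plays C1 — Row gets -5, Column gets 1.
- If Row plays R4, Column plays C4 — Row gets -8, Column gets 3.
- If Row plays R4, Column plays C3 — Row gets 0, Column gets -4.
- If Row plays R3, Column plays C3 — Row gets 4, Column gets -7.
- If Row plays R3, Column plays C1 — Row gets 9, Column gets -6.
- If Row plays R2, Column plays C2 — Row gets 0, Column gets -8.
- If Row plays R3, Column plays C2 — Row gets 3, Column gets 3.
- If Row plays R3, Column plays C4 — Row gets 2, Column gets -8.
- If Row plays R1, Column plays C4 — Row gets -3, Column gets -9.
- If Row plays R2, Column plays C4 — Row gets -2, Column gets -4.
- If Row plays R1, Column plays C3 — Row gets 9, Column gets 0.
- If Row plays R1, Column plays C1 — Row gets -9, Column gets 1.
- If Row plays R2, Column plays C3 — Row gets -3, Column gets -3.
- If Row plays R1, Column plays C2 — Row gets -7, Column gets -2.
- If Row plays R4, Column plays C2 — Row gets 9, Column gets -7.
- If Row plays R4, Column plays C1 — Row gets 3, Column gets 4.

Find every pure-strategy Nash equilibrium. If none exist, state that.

This game has no pure Nash equilibrium.

(R1, C1): Row can switch to R2 (-9 → -5). Not NE.
(R1, C2): Row can switch to R2 (-7 → 0). Not NE.
(R1, C3): Column can switch to C1 (0 → 1). Not NE.
(R1, C4): Row can switch to R2 (-3 → -2). Not NE.
(R2, C1): Row can switch to R3 (-5 → 9). Not NE.
(R2, C2): Row can switch to R3 (0 → 3). Not NE.
(R2, C3): Row can switch to R1 (-3 → 9). Not NE.
(R2, C4): Row can switch to R3 (-2 → 2). Not NE.
(R3, C1): Column can switch to C2 (-6 → 3). Not NE.
(R3, C2): Row can switch to R4 (3 → 9). Not NE.
(The remaining 6 profiles each have a profitable deviation by the same check.)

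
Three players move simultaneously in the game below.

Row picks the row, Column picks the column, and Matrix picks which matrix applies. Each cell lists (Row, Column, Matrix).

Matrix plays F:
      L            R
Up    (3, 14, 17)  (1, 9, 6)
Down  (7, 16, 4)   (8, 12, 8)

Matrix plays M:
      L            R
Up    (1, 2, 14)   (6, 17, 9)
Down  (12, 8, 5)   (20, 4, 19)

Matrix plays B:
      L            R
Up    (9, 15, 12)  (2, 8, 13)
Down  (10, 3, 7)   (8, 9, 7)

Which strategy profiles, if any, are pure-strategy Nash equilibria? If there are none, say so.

There is no pure-strategy Nash equilibrium.

Row against (L, F): payoffs 3, 7 → best response Down.
Row against (L, M): payoffs 1, 12 → best response Down.
Row against (L, B): payoffs 9, 10 → best response Down.
Row against (R, F): payoffs 1, 8 → best response Down.
Row against (R, M): payoffs 6, 20 → best response Down.
Row against (R, B): payoffs 2, 8 → best response Down.
Column against (Up, F): payoffs 14, 9 → best response L.
Column against (Up, M): payoffs 2, 17 → best response R.
Column against (Up, B): payoffs 15, 8 → best response L.
Column against (Down, F): payoffs 16, 12 → best response L.
Column against (Down, M): payoffs 8, 4 → best response L.
Column against (Down, B): payoffs 3, 9 → best response R.
Matrix against (Up, L): payoffs 17, 14, 12 → best response F.
Matrix against (Up, R): payoffs 6, 9, 13 → best response B.
Matrix against (Down, L): payoffs 4, 5, 7 → best response B.
Matrix against (Down, R): payoffs 8, 19, 7 → best response M.
No profile is a mutual best response for all players.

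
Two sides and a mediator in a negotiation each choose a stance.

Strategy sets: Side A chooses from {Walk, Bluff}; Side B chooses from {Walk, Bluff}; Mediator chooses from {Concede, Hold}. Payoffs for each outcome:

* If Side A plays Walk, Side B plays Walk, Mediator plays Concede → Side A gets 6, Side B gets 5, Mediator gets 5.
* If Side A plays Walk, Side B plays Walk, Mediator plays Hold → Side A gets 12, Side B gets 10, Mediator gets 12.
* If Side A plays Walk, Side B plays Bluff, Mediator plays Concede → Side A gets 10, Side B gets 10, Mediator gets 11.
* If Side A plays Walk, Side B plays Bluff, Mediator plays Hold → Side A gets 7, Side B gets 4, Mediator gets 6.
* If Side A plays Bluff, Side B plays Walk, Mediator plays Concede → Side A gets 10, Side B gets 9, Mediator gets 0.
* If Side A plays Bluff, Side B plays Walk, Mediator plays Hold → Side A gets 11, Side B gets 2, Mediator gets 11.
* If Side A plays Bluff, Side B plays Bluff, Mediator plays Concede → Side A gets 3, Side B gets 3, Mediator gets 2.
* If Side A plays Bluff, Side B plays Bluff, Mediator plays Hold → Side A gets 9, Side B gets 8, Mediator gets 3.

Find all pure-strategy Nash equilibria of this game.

The pure Nash equilibria are (Walk, Walk, Hold); (Walk, Bluff, Concede); (Bluff, Bluff, Hold).

(Walk, Walk, Concede): Side A can switch to Bluff (6 → 10). Not NE.
(Walk, Walk, Hold): Side A gets 12, best alternative 11; Side B gets 10, best alternative 4; Mediator gets 12, best alternative 5. No profitable deviation — NE.
(Walk, Bluff, Concede): Side A gets 10, best alternative 3; Side B gets 10, best alternative 5; Mediator gets 11, best alternative 6. No profitable deviation — NE.
(Walk, Bluff, Hold): Side A can switch to Bluff (7 → 9). Not NE.
(Bluff, Walk, Concede): Mediator can switch to Hold (0 → 11). Not NE.
(Bluff, Walk, Hold): Side A can switch to Walk (11 → 12). Not NE.
(Bluff, Bluff, Concede): Side A can switch to Walk (3 → 10). Not NE.
(Bluff, Bluff, Hold): Side A gets 9, best alternative 7; Side B gets 8, best alternative 2; Mediator gets 3, best alternative 2. No profitable deviation — NE.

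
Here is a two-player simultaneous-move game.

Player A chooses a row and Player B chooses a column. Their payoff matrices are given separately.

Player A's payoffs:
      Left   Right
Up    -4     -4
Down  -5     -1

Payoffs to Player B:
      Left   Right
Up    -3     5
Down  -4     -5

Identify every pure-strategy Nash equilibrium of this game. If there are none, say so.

No pure-strategy Nash equilibrium.

(Up, Left): Player B can switch to Right (-3 → 5). Not NE.
(Up, Right): Player A can switch to Down (-4 → -1). Not NE.
(Down, Left): Player A can switch to Up (-5 → -4). Not NE.
(Down, Right): Player B can switch to Left (-5 → -4). Not NE.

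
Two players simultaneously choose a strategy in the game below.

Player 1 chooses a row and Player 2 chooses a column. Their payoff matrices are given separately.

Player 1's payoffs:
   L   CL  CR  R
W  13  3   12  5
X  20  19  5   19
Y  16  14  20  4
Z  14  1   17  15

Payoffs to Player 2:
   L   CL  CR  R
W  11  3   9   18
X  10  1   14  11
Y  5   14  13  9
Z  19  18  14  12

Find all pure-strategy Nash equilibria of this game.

For each player, find the best response to each opponent profile; mutual best responses are the pure NE.
Player 1 against L: payoffs 13, 20, 16, 14 → best response X.
Player 1 against CL: payoffs 3, 19, 14, 1 → best response X.
Player 1 against CR: payoffs 12, 5, 20, 17 → best response Y.
Player 1 against R: payoffs 5, 19, 4, 15 → best response X.
Player 2 against W: payoffs 11, 3, 9, 18 → best response R.
Player 2 against X: payoffs 10, 1, 14, 11 → best response CR.
Player 2 against Y: payoffs 5, 14, 13, 9 → best response CL.
Player 2 against Z: payoffs 19, 18, 14, 12 → best response L.
No profile is a mutual best response for all players.

none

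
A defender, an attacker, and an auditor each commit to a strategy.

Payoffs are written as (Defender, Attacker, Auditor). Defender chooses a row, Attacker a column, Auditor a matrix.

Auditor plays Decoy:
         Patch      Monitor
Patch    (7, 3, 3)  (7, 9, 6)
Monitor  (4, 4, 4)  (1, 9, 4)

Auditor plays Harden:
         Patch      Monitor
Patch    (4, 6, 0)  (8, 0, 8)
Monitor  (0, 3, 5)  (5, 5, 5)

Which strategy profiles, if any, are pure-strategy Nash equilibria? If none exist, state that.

This game has no pure Nash equilibrium.

Defender against (Patch, Decoy): payoffs 7, 4 → best response Patch.
Defender against (Patch, Harden): payoffs 4, 0 → best response Patch.
Defender against (Monitor, Decoy): payoffs 7, 1 → best response Patch.
Defender against (Monitor, Harden): payoffs 8, 5 → best response Patch.
Attacker against (Patch, Decoy): payoffs 3, 9 → best response Monitor.
Attacker against (Patch, Harden): payoffs 6, 0 → best response Patch.
Attacker against (Monitor, Decoy): payoffs 4, 9 → best response Monitor.
Attacker against (Monitor, Harden): payoffs 3, 5 → best response Monitor.
Auditor against (Patch, Patch): payoffs 3, 0 → best response Decoy.
Auditor against (Patch, Monitor): payoffs 6, 8 → best response Harden.
Auditor against (Monitor, Patch): payoffs 4, 5 → best response Harden.
Auditor against (Monitor, Monitor): payoffs 4, 5 → best response Harden.
No profile is a mutual best response for all players.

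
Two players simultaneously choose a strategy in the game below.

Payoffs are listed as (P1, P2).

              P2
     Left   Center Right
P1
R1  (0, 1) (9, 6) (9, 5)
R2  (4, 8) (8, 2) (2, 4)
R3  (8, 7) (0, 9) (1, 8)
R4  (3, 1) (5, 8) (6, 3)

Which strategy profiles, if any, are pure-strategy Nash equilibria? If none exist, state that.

(R1, Center)

(R1, Left): P1 can switch to R2 (0 → 4). Not NE.
(R1, Center): P1 gets 9, best alternative 8; P2 gets 6, best alternative 5. No profitable deviation — NE.
(R1, Right): P2 can switch to Center (5 → 6). Not NE.
(R2, Left): P1 can switch to R3 (4 → 8). Not NE.
(R2, Center): P1 can switch to R1 (8 → 9). Not NE.
(R2, Right): P1 can switch to R1 (2 → 9). Not NE.
(R3, Left): P2 can switch to Center (7 → 9). Not NE.
(R3, Center): P1 can switch to R1 (0 → 9). Not NE.
(R3, Right): P1 can switch to R1 (1 → 9). Not NE.
(The remaining 3 profiles each have a profitable deviation by the same check.)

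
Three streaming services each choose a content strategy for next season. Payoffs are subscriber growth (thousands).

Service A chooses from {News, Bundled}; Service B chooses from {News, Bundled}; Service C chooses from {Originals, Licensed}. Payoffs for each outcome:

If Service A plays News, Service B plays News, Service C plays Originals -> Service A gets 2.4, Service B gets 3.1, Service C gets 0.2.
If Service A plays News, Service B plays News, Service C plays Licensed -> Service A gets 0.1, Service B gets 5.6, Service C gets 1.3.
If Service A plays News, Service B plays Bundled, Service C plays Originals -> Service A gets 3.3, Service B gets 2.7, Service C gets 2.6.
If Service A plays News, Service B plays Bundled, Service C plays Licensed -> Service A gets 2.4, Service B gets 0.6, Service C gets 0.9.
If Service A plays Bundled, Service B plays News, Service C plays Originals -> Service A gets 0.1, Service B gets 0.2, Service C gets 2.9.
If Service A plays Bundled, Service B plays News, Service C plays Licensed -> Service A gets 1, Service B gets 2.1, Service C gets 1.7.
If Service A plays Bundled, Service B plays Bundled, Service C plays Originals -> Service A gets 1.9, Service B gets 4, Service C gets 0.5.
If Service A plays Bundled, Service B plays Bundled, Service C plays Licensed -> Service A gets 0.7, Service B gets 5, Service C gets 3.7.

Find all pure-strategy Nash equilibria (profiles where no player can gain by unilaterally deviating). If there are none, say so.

Service A against (News, Originals): payoffs 2.4, 0.1 → best response News.
Service A against (News, Licensed): payoffs 0.1, 1 → best response Bundled.
Service A against (Bundled, Originals): payoffs 3.3, 1.9 → best response News.
Service A against (Bundled, Licensed): payoffs 2.4, 0.7 → best response News.
Service B against (News, Originals): payoffs 3.1, 2.7 → best response News.
Service B against (News, Licensed): payoffs 5.6, 0.6 → best response News.
Service B against (Bundled, Originals): payoffs 0.2, 4 → best response Bundled.
Service B against (Bundled, Licensed): payoffs 2.1, 5 → best response Bundled.
Service C against (News, News): payoffs 0.2, 1.3 → best response Licensed.
Service C against (News, Bundled): payoffs 2.6, 0.9 → best response Originals.
Service C against (Bundled, News): payoffs 2.9, 1.7 → best response Originals.
Service C against (Bundled, Bundled): payoffs 0.5, 3.7 → best response Licensed.
No profile is a mutual best response for all players.

There is no pure-strategy Nash equilibrium.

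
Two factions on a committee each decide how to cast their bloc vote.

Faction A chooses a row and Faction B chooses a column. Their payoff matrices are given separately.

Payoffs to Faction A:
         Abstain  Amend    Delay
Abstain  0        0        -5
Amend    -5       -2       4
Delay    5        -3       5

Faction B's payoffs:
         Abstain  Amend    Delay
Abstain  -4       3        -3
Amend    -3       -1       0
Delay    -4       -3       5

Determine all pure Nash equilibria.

Pure-strategy Nash equilibria: (Abstain, Amend), (Delay, Delay)

For each strategy profile, look for a profitable unilateral deviation.
(Abstain, Abstain): Faction A can switch to Delay (0 → 5). Not NE.
(Abstain, Amend): Faction A gets 0, best alternative -2; Faction B gets 3, best alternative -3. No profitable deviation — NE.
(Abstain, Delay): Faction A can switch to Amend (-5 → 4). Not NE.
(Amend, Abstain): Faction A can switch to Abstain (-5 → 0). Not NE.
(Amend, Amend): Faction A can switch to Abstain (-2 → 0). Not NE.
(Amend, Delay): Faction A can switch to Delay (4 → 5). Not NE.
(Delay, Abstain): Faction B can switch to Amend (-4 → -3). Not NE.
(Delay, Delay): Faction A gets 5, best alternative 4; Faction B gets 5, best alternative -3. No profitable deviation — NE.
(The remaining 1 profile has a profitable deviation by the same check.)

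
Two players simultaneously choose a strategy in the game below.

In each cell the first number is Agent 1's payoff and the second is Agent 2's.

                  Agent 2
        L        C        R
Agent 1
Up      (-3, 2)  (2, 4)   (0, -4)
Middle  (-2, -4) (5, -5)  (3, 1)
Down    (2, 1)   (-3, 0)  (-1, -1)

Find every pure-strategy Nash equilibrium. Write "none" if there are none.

The pure Nash equilibria are (Middle, R), (Down, L).

Agent 1 against L: payoffs -3, -2, 2 → best response Down.
Agent 1 against C: payoffs 2, 5, -3 → best response Middle.
Agent 1 against R: payoffs 0, 3, -1 → best response Middle.
Agent 2 against Up: payoffs 2, 4, -4 → best response C.
Agent 2 against Middle: payoffs -4, -5, 1 → best response R.
Agent 2 against Down: payoffs 1, 0, -1 → best response L.
Mutual best responses: (Middle, R); (Down, L).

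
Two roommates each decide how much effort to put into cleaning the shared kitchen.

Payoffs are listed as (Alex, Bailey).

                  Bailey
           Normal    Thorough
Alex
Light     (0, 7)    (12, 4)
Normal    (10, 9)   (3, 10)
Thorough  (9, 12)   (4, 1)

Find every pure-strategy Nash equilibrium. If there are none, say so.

For each player, find the best response to each opponent profile; mutual best responses are the pure NE.
Alex against Normal: payoffs 0, 10, 9 → best response Normal.
Alex against Thorough: payoffs 12, 3, 4 → best response Light.
Bailey against Light: payoffs 7, 4 → best response Normal.
Bailey against Normal: payoffs 9, 10 → best response Thorough.
Bailey against Thorough: payoffs 12, 1 → best response Normal.
No profile is a mutual best response for all players.

none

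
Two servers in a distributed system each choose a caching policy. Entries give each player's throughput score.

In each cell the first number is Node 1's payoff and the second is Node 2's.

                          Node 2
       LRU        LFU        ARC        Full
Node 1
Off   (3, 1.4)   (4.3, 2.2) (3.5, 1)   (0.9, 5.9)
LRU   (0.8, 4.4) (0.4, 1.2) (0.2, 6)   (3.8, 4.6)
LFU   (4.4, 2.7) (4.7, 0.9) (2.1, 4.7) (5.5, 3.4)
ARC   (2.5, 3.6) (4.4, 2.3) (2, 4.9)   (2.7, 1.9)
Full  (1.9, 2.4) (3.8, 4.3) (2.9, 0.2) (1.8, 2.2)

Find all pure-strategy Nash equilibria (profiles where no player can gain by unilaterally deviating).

Node 1 against LRU: payoffs 3, 0.8, 4.4, 2.5, 1.9 → best response LFU.
Node 1 against LFU: payoffs 4.3, 0.4, 4.7, 4.4, 3.8 → best response LFU.
Node 1 against ARC: payoffs 3.5, 0.2, 2.1, 2, 2.9 → best response Off.
Node 1 against Full: payoffs 0.9, 3.8, 5.5, 2.7, 1.8 → best response LFU.
Node 2 against Off: payoffs 1.4, 2.2, 1, 5.9 → best response Full.
Node 2 against LRU: payoffs 4.4, 1.2, 6, 4.6 → best response ARC.
Node 2 against LFU: payoffs 2.7, 0.9, 4.7, 3.4 → best response ARC.
Node 2 against ARC: payoffs 3.6, 2.3, 4.9, 1.9 → best response ARC.
Node 2 against Full: payoffs 2.4, 4.3, 0.2, 2.2 → best response LFU.
No profile is a mutual best response for all players.

none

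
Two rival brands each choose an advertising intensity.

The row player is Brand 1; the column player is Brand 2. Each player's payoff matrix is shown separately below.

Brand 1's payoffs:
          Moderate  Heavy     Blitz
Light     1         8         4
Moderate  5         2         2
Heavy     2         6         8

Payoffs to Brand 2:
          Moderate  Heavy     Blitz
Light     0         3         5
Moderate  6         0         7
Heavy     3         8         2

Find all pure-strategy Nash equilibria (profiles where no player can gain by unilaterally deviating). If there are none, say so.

none

(Light, Moderate): Brand 1 can switch to Moderate (1 → 5). Not NE.
(Light, Heavy): Brand 2 can switch to Blitz (3 → 5). Not NE.
(Light, Blitz): Brand 1 can switch to Heavy (4 → 8). Not NE.
(Moderate, Moderate): Brand 2 can switch to Blitz (6 → 7). Not NE.
(Moderate, Heavy): Brand 1 can switch to Light (2 → 8). Not NE.
(Moderate, Blitz): Brand 1 can switch to Light (2 → 4). Not NE.
(Heavy, Moderate): Brand 1 can switch to Moderate (2 → 5). Not NE.
(Heavy, Heavy): Brand 1 can switch to Light (6 → 8). Not NE.
(The remaining 1 profile has a profitable deviation by the same check.)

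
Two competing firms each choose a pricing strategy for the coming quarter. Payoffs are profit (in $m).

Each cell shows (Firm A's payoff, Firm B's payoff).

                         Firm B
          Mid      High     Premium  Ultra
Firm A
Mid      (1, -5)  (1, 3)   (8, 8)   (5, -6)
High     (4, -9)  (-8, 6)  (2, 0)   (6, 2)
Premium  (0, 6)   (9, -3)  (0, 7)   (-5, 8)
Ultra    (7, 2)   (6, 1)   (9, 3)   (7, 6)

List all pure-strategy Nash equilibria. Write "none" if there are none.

For each player, find the best response to each opponent profile; mutual best responses are the pure NE.
Firm A against Mid: payoffs 1, 4, 0, 7 → best response Ultra.
Firm A against High: payoffs 1, -8, 9, 6 → best response Premium.
Firm A against Premium: payoffs 8, 2, 0, 9 → best response Ultra.
Firm A against Ultra: payoffs 5, 6, -5, 7 → best response Ultra.
Firm B against Mid: payoffs -5, 3, 8, -6 → best response Premium.
Firm B against High: payoffs -9, 6, 0, 2 → best response High.
Firm B against Premium: payoffs 6, -3, 7, 8 → best response Ultra.
Firm B against Ultra: payoffs 2, 1, 3, 6 → best response Ultra.
Mutual best responses: (Ultra, Ultra).

Pure NE: (Ultra, Ultra)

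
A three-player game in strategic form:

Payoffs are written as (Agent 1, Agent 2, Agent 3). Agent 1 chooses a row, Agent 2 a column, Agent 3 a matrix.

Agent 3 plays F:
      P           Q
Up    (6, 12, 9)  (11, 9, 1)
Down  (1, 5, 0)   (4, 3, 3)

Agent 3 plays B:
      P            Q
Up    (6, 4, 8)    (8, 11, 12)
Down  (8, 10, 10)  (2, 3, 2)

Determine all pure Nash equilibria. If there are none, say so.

For each strategy profile, look for a profitable unilateral deviation.
(Up, P, F): Agent 1 gets 6, best alternative 1; Agent 2 gets 12, best alternative 9; Agent 3 gets 9, best alternative 8. No profitable deviation — NE.
(Up, P, B): Agent 1 can switch to Down (6 → 8). Not NE.
(Up, Q, F): Agent 2 can switch to P (9 → 12). Not NE.
(Up, Q, B): Agent 1 gets 8, best alternative 2; Agent 2 gets 11, best alternative 4; Agent 3 gets 12, best alternative 1. No profitable deviation — NE.
(Down, P, F): Agent 1 can switch to Up (1 → 6). Not NE.
(Down, P, B): Agent 1 gets 8, best alternative 6; Agent 2 gets 10, best alternative 3; Agent 3 gets 10, best alternative 0. No profitable deviation — NE.
(Down, Q, F): Agent 1 can switch to Up (4 → 11). Not NE.
(Down, Q, B): Agent 1 can switch to Up (2 → 8). Not NE.

The pure Nash equilibria are (Up, P, F) and (Up, Q, B) and (Down, P, B).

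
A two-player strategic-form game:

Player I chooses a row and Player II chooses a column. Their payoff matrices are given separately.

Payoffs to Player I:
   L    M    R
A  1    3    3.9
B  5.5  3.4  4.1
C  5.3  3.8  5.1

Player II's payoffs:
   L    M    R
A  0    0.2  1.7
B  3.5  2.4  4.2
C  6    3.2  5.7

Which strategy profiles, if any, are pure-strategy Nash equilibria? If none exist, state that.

Mark each player's best response to every combination of opponents' strategies; a profile where every player is best-responding is a pure Nash equilibrium.
Player I against L: payoffs 1, 5.5, 5.3 → best response B.
Player I against M: payoffs 3, 3.4, 3.8 → best response C.
Player I against R: payoffs 3.9, 4.1, 5.1 → best response C.
Player II against A: payoffs 0, 0.2, 1.7 → best response R.
Player II against B: payoffs 3.5, 2.4, 4.2 → best response R.
Player II against C: payoffs 6, 3.2, 5.7 → best response L.
No profile is a mutual best response for all players.

This game has no pure Nash equilibrium.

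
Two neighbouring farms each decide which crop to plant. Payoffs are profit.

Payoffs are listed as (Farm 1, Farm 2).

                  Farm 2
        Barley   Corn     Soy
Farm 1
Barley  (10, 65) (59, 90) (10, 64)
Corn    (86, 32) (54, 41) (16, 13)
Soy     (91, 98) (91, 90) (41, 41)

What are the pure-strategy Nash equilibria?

Farm 1 against Barley: payoffs 10, 86, 91 → best response Soy.
Farm 1 against Corn: payoffs 59, 54, 91 → best response Soy.
Farm 1 against Soy: payoffs 10, 16, 41 → best response Soy.
Farm 2 against Barley: payoffs 65, 90, 64 → best response Corn.
Farm 2 against Corn: payoffs 32, 41, 13 → best response Corn.
Farm 2 against Soy: payoffs 98, 90, 41 → best response Barley.
Mutual best responses: (Soy, Barley).

The unique pure-strategy Nash equilibrium is (Soy, Barley).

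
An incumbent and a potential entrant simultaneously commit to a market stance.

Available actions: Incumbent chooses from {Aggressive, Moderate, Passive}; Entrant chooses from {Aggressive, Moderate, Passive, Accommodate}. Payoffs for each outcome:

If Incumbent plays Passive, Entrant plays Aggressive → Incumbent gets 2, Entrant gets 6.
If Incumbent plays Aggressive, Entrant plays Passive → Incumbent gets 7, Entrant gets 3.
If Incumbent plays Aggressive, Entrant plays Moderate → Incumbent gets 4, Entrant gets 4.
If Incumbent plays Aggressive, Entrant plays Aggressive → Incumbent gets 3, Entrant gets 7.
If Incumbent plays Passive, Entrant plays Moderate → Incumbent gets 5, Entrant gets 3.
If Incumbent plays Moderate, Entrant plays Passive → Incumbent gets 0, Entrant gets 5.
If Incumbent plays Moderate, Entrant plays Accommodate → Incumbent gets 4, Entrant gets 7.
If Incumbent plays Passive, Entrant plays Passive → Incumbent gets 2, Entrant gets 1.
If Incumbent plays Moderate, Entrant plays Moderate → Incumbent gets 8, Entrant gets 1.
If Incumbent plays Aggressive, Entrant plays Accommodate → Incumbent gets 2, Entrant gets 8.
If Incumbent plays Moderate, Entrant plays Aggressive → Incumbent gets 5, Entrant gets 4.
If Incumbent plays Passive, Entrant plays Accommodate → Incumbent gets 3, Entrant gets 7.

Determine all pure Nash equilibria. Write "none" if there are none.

Pure NE: (Moderate, Accommodate)

Incumbent against Aggressive: payoffs 3, 5, 2 → best response Moderate.
Incumbent against Moderate: payoffs 4, 8, 5 → best response Moderate.
Incumbent against Passive: payoffs 7, 0, 2 → best response Aggressive.
Incumbent against Accommodate: payoffs 2, 4, 3 → best response Moderate.
Entrant against Aggressive: payoffs 7, 4, 3, 8 → best response Accommodate.
Entrant against Moderate: payoffs 4, 1, 5, 7 → best response Accommodate.
Entrant against Passive: payoffs 6, 3, 1, 7 → best response Accommodate.
Mutual best responses: (Moderate, Accommodate).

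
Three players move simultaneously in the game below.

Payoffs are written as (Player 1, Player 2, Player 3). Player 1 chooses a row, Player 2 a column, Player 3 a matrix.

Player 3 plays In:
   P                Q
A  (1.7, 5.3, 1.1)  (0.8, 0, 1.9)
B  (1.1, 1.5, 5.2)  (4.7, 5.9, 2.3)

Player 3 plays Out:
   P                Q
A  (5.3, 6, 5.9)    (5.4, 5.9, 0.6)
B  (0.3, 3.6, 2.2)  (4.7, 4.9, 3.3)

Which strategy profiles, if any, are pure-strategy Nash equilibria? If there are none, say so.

(A, P, Out)

Check each profile: it is a Nash equilibrium iff no player can strictly gain by switching unilaterally.
(A, P, In): Player 3 can switch to Out (1.1 → 5.9). Not NE.
(A, P, Out): Player 1 gets 5.3, best alternative 0.3; Player 2 gets 6, best alternative 5.9; Player 3 gets 5.9, best alternative 1.1. No profitable deviation — NE.
(A, Q, In): Player 1 can switch to B (0.8 → 4.7). Not NE.
(A, Q, Out): Player 2 can switch to P (5.9 → 6). Not NE.
(B, P, In): Player 1 can switch to A (1.1 → 1.7). Not NE.
(B, P, Out): Player 1 can switch to A (0.3 → 5.3). Not NE.
(B, Q, In): Player 3 can switch to Out (2.3 → 3.3). Not NE.
(The remaining 1 profile has a profitable deviation by the same check.)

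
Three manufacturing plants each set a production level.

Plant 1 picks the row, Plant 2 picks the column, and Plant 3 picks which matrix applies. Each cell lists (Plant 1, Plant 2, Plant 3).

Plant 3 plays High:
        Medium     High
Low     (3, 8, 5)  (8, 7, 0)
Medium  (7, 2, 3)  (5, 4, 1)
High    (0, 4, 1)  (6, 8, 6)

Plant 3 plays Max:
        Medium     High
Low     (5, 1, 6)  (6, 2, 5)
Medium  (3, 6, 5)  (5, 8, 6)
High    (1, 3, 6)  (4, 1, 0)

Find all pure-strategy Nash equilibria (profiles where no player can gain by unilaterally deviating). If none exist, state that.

For each strategy profile, look for a profitable unilateral deviation.
(Low, Medium, High): Plant 1 can switch to Medium (3 → 7). Not NE.
(Low, Medium, Max): Plant 2 can switch to High (1 → 2). Not NE.
(Low, High, High): Plant 2 can switch to Medium (7 → 8). Not NE.
(Low, High, Max): Plant 1 gets 6, best alternative 5; Plant 2 gets 2, best alternative 1; Plant 3 gets 5, best alternative 0. No profitable deviation — NE.
(Medium, Medium, High): Plant 2 can switch to High (2 → 4). Not NE.
(Medium, Medium, Max): Plant 1 can switch to Low (3 → 5). Not NE.
(Medium, High, High): Plant 1 can switch to Low (5 → 8). Not NE.
(Medium, High, Max): Plant 1 can switch to Low (5 → 6). Not NE.
(High, Medium, High): Plant 1 can switch to Low (0 → 3). Not NE.
(High, Medium, Max): Plant 1 can switch to Low (1 → 5). Not NE.
(High, High, High): Plant 1 can switch to Low (6 → 8). Not NE.
(High, High, Max): Plant 1 can switch to Low (4 → 6). Not NE.

Pure NE: (Low, High, Max)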